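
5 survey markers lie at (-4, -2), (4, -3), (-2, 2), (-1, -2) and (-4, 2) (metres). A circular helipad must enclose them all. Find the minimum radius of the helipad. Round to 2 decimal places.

The minimum enclosing circle of a finite set is fixed by two of the points (as a diameter) or three (as a circumcircle).
The farthest pair is (4, -3)–(-4, 2) with squared distance 89. The circle on this segment as diameter has centre (0, -0.5) and r² = 89/4 = 22.25.
Check (-4, -2): distance² to centre = 18.25 ≤ 22.25, so it lies inside.
All remaining points lie in this disk, and no smaller disk contains both endpoints, so this is the minimum enclosing circle.
r = √(22.25) ≈ 4.72.

4.72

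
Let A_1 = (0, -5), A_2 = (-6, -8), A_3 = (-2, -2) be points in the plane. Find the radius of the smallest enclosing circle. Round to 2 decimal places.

3.63

Side lengths²: A_1A_2² = 45, A_1A_3² = 13, A_2A_3² = 52.
Since A_2A_3² = 52 < 45 + 13 = 58, the triangle is acute, so the smallest enclosing circle is the circumcircle.
Circumcentre = (-3.625, -5.25), r² = 13.203125.
r = √(13.203125) ≈ 3.63.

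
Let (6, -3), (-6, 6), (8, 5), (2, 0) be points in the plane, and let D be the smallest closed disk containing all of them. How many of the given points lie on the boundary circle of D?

3

The minimum enclosing circle of a finite set is fixed by two of the points (as a diameter) or three (as a circumcircle).
The minimum enclosing circle is determined by three boundary points: (6, -3), (-6, 6), (8, 5).
Their circumcentre is (15/19, 97/38) with r² = 83725/1444.
The farthest remaining point (2, 0) is at distance² 11525/1444 ≤ 83725/1444.
The points at distance exactly r from the centre are (6, -3), (-6, 6), (8, 5) — 3 points.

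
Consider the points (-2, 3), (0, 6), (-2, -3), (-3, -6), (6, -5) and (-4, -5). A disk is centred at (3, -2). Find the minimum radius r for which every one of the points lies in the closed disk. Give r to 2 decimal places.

The required radius is the distance from (3, -2) to the farthest point.
Squared distances: 50, 73, 26, 52, 18, 58.
Maximum is 73, attained at (0, 6).
r = √73 ≈ 8.54.

8.54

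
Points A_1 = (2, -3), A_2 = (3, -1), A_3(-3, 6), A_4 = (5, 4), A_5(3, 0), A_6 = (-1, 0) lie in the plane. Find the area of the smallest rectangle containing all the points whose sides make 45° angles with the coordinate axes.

70

In coordinates u = x + y, v = x − y the rectangle is axis-aligned; the map (x,y)→(u,v) scales areas by 2.
u-values: -1, 2, 3, 9, 3, -1; range = 9 − (-1) = 10.
v-values: 5, 4, -9, 1, 3, -1; range = 5 − (-9) = 14.
Area = (10 × 14) / 2 = 70.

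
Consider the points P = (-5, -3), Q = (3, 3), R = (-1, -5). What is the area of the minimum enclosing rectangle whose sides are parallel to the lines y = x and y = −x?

42

In coordinates u = x + y, v = x − y the rectangle is axis-aligned; the map (x,y)→(u,v) scales areas by 2.
u-values: -8, 6, -6; range = 6 − (-8) = 14.
v-values: -2, 0, 4; range = 4 − (-2) = 6.
Area = (14 × 6) / 2 = 42.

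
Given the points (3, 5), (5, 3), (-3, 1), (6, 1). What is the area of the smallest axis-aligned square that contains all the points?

81

The bounding box has width 9 and height 4.
An axis-aligned square enclosing the set must have side ≥ max(width, height).
So the minimum side is max(9, 4) = 9.
Area = 9² = 81.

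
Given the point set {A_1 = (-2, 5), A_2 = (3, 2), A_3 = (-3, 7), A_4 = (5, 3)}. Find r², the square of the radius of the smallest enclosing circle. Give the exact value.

By Welzl's lemma the MEC is supported by two points (diametrically opposite) or three points (on a circumcircle).
The farthest pair is A_3–A_4 with squared distance 80. The circle on this segment as diameter has centre (1, 5) and r² = 80/4 = 20.
Check A_1: distance² to centre = 9 ≤ 20, so it lies inside.
All remaining points lie in this disk, and no smaller disk contains both endpoints, so this is the minimum enclosing circle.

20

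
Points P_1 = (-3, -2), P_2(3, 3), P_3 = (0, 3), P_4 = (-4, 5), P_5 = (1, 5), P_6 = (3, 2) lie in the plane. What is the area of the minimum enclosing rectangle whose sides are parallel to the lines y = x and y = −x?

55

In coordinates u = x + y, v = x − y the rectangle is axis-aligned; the map (x,y)→(u,v) scales areas by 2.
u-values: -5, 6, 3, 1, 6, 5; range = 6 − (-5) = 11.
v-values: -1, 0, -3, -9, -4, 1; range = 1 − (-9) = 10.
Area = (11 × 10) / 2 = 55.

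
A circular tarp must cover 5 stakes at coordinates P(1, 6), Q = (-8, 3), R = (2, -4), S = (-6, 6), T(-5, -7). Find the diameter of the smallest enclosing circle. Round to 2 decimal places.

14.36

The minimum enclosing circle of a finite set is fixed by two of the points (as a diameter) or three (as a circumcircle).
The minimum enclosing circle is determined by three boundary points: P, S, T.
Their circumcentre is (-2.5, -7/26) with r² = 17425/338.
The farthest remaining point Q is at distance² 13837/338 ≤ 17425/338.
Diameter = 2r = 2√(17425/338) ≈ 14.36.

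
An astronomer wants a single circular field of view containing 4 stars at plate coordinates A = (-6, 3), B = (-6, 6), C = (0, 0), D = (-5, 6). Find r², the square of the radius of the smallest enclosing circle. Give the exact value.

18

The minimum enclosing circle of a finite set is fixed by two of the points (as a diameter) or three (as a circumcircle).
The farthest pair is B–C with squared distance 72. The circle on this segment as diameter has centre (-3, 3) and r² = 72/4 = 18.
Check A: distance² to centre = 9 ≤ 18, so it lies inside.
All remaining points lie in this disk, and no smaller disk contains both endpoints, so this is the minimum enclosing circle.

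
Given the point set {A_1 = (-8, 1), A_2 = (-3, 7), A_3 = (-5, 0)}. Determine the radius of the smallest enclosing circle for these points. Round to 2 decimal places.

Side lengths²: A_1A_2² = 61, A_1A_3² = 10, A_2A_3² = 53.
Since A_1A_2² = 61 < 53 + 10 = 63, the triangle is acute, so the smallest enclosing circle is the circumcircle.
Circumcentre = (-247/46, 179/46), r² = 16165/1058.
r = √(16165/1058) ≈ 3.91.

3.91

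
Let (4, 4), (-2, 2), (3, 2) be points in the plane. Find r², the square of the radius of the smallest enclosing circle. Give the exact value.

Call the three points A, B, C in the order given.
Side lengths²: AB² = 40, AC² = 5, BC² = 25.
Since AB² = 40 ≥ 25 + 5 = 30, the angle opposite AB is not acute, so the smallest enclosing circle has AB as diameter.
Centre = midpoint of AB = (1, 3), r² = 40/4 = 10.

10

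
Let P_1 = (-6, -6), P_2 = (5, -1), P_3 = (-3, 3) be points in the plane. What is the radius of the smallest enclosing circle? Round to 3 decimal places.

6.103

Side lengths²: P_1P_2² = 146, P_1P_3² = 90, P_2P_3² = 80.
Since P_1P_2² = 146 < 90 + 80 = 170, the triangle is acute, so the smallest enclosing circle is the circumcircle.
Circumcentre = (-6/7, -19/7), r² = 1825/49.
r = √(1825/49) ≈ 6.103.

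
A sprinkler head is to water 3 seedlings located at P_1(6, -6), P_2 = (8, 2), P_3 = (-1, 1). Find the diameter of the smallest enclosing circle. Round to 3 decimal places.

10.560

Side lengths²: P_1P_2² = 68, P_1P_3² = 98, P_2P_3² = 82.
Since P_1P_3² = 98 < 82 + 68 = 150, the triangle is acute, so the smallest enclosing circle is the circumcircle.
Circumcentre = (3.8, -1.2), r² = 27.88.
Diameter = 2r = 2√(27.88) ≈ 10.560.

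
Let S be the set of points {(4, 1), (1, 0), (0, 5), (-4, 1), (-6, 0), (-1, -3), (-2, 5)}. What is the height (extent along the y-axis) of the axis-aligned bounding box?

8

max y = 5, min y = -3, so height = 8.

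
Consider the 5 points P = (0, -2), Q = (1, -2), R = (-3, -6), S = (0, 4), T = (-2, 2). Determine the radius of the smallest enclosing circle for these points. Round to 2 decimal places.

By Welzl's lemma the MEC is supported by two points (diametrically opposite) or three points (on a circumcircle).
The farthest pair is R–S with squared distance 109. The circle on this segment as diameter has centre (-1.5, -1) and r² = 109/4 = 27.25.
Check P: distance² to centre = 3.25 ≤ 27.25, so it lies inside.
All remaining points lie in this disk, and no smaller disk contains both endpoints, so this is the minimum enclosing circle.
r = √(27.25) ≈ 5.22.

5.22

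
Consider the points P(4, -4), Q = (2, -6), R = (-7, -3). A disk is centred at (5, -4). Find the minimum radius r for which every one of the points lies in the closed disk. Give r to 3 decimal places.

The required radius is the distance from (5, -4) to the farthest point.
Squared distances: 1, 13, 145.
Maximum is 145, attained at R.
r = √145 ≈ 12.042.

12.042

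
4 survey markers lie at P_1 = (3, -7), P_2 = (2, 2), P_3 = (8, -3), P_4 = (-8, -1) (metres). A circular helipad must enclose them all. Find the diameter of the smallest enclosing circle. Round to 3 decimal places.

The farthest pair is P_3–P_4 with squared distance 260. The circle on this segment as diameter has centre (0, -2) and r² = 260/4 = 65.
Check P_1: distance² to centre = 34 ≤ 65, so it lies inside.
All remaining points lie in this disk, and no smaller disk contains both endpoints, so this is the minimum enclosing circle.
Diameter = 2r = 2√65 ≈ 16.125.

16.125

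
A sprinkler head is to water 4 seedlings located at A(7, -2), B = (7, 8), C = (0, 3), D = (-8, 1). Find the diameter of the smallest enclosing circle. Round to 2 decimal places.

16.88

A smallest enclosing disk is always determined by at most three of the input points on its boundary.
The minimum enclosing circle is determined by three boundary points: A, B, D.
Their circumcentre is (0.2, 3) with r² = 71.24.
The farthest remaining point C is at distance² 0.04 ≤ 71.24.
Diameter = 2r = 2√(71.24) ≈ 16.88.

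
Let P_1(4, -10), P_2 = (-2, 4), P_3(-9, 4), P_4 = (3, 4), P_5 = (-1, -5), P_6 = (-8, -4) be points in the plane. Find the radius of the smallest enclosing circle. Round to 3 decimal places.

The minimum enclosing circle of a finite set is fixed by two of the points (as a diameter) or three (as a circumcircle).
The farthest pair is P_1–P_3 with squared distance 365. The circle on this segment as diameter has centre (-2.5, -3) and r² = 365/4 = 91.25.
Check P_2: distance² to centre = 49.25 ≤ 91.25, so it lies inside.
All remaining points lie in this disk, and no smaller disk contains both endpoints, so this is the minimum enclosing circle.
r = √(91.25) ≈ 9.552.

9.552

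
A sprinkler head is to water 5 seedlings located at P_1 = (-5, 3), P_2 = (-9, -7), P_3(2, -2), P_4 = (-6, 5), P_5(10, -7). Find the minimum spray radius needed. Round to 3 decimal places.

By Welzl's lemma the MEC is supported by two points (diametrically opposite) or three points (on a circumcircle).
The minimum enclosing circle is determined by three boundary points: P_2, P_4, P_5.
Their circumcentre is (0.5, -3) with r² = 106.25.
The farthest remaining point P_1 is at distance² 66.25 ≤ 106.25.
r = √(106.25) ≈ 10.308.

10.308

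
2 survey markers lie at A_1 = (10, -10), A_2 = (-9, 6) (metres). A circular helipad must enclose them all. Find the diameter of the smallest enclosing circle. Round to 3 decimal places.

The smallest circle enclosing two points has them as diameter endpoints.
Centre = midpoint = (0.5, -2); r² = |A_1A_2|²/4 = 617/4 = 154.25.
Diameter = 2r = 2√(154.25) ≈ 24.839.

24.839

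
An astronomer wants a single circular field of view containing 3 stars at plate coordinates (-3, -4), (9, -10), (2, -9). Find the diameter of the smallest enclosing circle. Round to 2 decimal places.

13.42

Call the three points A, B, C in the order given.
Side lengths²: AB² = 180, AC² = 50, BC² = 50.
Since AB² = 180 ≥ 50 + 50 = 100, the angle opposite AB is not acute, so the smallest enclosing circle has AB as diameter.
Centre = midpoint of AB = (3, -7), r² = 180/4 = 45.
Diameter = 2r = 2√45 ≈ 13.42.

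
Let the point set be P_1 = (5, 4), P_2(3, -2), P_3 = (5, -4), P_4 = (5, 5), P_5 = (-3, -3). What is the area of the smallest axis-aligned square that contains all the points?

The bounding box has width 8 and height 9.
An axis-aligned square enclosing the set must have side ≥ max(width, height).
So the minimum side is max(8, 9) = 9.
Area = 9² = 81.

81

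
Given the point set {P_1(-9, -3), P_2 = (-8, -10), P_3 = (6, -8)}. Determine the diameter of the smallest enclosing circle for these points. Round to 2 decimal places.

15.81

Side lengths²: P_1P_2² = 50, P_1P_3² = 250, P_2P_3² = 200.
Since P_1P_3² = 250 ≥ 200 + 50 = 250, the angle opposite P_1P_3 is not acute, so the smallest enclosing circle has P_1P_3 as diameter.
Centre = midpoint of P_1P_3 = (-1.5, -5.5), r² = 250/4 = 62.5.
Diameter = 2r = 2√(62.5) ≈ 15.81.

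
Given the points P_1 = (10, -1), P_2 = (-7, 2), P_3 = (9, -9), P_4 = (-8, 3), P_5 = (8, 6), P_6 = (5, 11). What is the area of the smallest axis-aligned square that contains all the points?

The bounding box has width 18 and height 20.
An axis-aligned square enclosing the set must have side ≥ max(width, height).
So the minimum side is max(18, 20) = 20.
Area = 20² = 400.

400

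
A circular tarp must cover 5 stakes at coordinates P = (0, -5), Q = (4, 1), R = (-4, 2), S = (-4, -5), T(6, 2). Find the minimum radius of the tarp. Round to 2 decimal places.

By Welzl's lemma the MEC is supported by two points (diametrically opposite) or three points (on a circumcircle).
The farthest pair is S–T with squared distance 149. The circle on this segment as diameter has centre (1, -1.5) and r² = 149/4 = 37.25.
Check P: distance² to centre = 13.25 ≤ 37.25, so it lies inside.
All remaining points lie in this disk, and no smaller disk contains both endpoints, so this is the minimum enclosing circle.
r = √(37.25) ≈ 6.10.

6.10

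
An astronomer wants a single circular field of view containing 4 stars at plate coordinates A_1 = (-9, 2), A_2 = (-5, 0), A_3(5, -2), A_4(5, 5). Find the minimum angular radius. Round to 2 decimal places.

The minimum enclosing circle is determined by three boundary points: A_1, A_3, A_4.
Their circumcentre is (-11/7, 1.5) with r² = 10865/196.
The farthest remaining point A_2 is at distance² 2745/196 ≤ 10865/196.
r = √(10865/196) ≈ 7.45.

7.45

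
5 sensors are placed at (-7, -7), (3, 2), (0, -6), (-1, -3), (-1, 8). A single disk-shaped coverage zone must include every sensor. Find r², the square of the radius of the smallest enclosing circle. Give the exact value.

The farthest pair is (-7, -7)–(-1, 8) with squared distance 261. The circle on this segment as diameter has centre (-4, 0.5) and r² = 261/4 = 65.25.
Check (3, 2): distance² to centre = 51.25 ≤ 65.25, so it lies inside.
All remaining points lie in this disk, and no smaller disk contains both endpoints, so this is the minimum enclosing circle.

65.25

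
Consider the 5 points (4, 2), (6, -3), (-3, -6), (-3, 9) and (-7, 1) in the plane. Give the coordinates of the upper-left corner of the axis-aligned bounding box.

x-range [-7, 6], y-range [-6, 9].
The upper-left corner is (-7, 9).

(-7, 9)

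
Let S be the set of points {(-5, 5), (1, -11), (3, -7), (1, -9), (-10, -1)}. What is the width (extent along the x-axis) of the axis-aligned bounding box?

13

max x = 3, min x = -10, so width = 13.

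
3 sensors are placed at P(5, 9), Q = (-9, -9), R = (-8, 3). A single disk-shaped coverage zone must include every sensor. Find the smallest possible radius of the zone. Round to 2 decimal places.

Side lengths²: PQ² = 520, PR² = 205, QR² = 145.
Since PQ² = 520 ≥ 205 + 145 = 350, the angle opposite PQ is not acute, so the smallest enclosing circle has PQ as diameter.
Centre = midpoint of PQ = (-2, 0), r² = 520/4 = 130.
r = √130 ≈ 11.40.

11.40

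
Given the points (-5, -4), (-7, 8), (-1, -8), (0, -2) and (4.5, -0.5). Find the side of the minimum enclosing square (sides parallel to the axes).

16

The bounding box has width 11.5 and height 16.
An axis-aligned square enclosing the set must have side ≥ max(width, height).
So the minimum side is max(11.5, 16) = 16.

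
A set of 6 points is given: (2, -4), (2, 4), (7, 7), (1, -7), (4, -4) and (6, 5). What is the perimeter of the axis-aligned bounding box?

Width = max x − min x = 7 − 1 = 6.
Height = max y − min y = 7 − (-7) = 14.
Perimeter = 2(6 + 14) = 40.

40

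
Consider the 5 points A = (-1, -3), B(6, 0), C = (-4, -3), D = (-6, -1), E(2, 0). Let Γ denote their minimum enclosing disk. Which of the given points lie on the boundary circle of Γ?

B, D

A smallest enclosing disk is always determined by at most three of the input points on its boundary.
The farthest pair is B–D with squared distance 145. The circle on this segment as diameter has centre (0, -0.5) and r² = 145/4 = 36.25.
Check A: distance² to centre = 7.25 ≤ 36.25, so it lies inside.
All remaining points lie in this disk, and no smaller disk contains both endpoints, so this is the minimum enclosing circle.
The points at distance exactly r from the centre are B, D — 2 points.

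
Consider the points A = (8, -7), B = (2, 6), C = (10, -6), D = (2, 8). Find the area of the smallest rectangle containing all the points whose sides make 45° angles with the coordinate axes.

99

In coordinates u = x + y, v = x − y the rectangle is axis-aligned; the map (x,y)→(u,v) scales areas by 2.
u-values: 1, 8, 4, 10; range = 10 − 1 = 9.
v-values: 15, -4, 16, -6; range = 16 − (-6) = 22.
Area = (9 × 22) / 2 = 99.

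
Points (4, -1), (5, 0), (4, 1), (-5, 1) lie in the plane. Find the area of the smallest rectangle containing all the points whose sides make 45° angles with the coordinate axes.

49.5

In coordinates u = x + y, v = x − y the rectangle is axis-aligned; the map (x,y)→(u,v) scales areas by 2.
u-values: 3, 5, 5, -4; range = 5 − (-4) = 9.
v-values: 5, 5, 3, -6; range = 5 − (-6) = 11.
Area = (9 × 11) / 2 = 49.5.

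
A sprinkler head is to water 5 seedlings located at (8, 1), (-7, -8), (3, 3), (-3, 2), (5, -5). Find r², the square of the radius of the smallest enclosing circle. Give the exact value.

The minimum enclosing circle of a finite set is fixed by two of the points (as a diameter) or three (as a circumcircle).
The farthest pair is (8, 1)–(-7, -8) with squared distance 306. The circle on this segment as diameter has centre (0.5, -3.5) and r² = 306/4 = 76.5.
Check (3, 3): distance² to centre = 48.5 ≤ 76.5, so it lies inside.
All remaining points lie in this disk, and no smaller disk contains both endpoints, so this is the minimum enclosing circle.

76.5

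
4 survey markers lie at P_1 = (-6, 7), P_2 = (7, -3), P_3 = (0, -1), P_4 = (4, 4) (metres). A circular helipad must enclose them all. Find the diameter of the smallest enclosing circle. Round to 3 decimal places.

16.401

By Welzl's lemma the MEC is supported by two points (diametrically opposite) or three points (on a circumcircle).
The farthest pair is P_1–P_2 with squared distance 269. The circle on this segment as diameter has centre (0.5, 2) and r² = 269/4 = 67.25.
Check P_3: distance² to centre = 9.25 ≤ 67.25, so it lies inside.
All remaining points lie in this disk, and no smaller disk contains both endpoints, so this is the minimum enclosing circle.
Diameter = 2r = 2√(67.25) ≈ 16.401.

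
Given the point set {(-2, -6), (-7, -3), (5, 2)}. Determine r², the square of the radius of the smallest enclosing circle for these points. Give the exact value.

Call the three points A, B, C in the order given.
Side lengths²: AB² = 34, AC² = 113, BC² = 169.
Since BC² = 169 ≥ 113 + 34 = 147, the angle opposite BC is not acute, so the smallest enclosing circle has BC as diameter.
Centre = midpoint of BC = (-1, -0.5), r² = 169/4 = 42.25.

42.25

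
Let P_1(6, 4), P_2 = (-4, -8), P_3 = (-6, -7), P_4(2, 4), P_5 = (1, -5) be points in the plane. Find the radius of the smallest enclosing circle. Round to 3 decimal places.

By Welzl's lemma the MEC is supported by two points (diametrically opposite) or three points (on a circumcircle).
The farthest pair is P_1–P_3 with squared distance 265. The circle on this segment as diameter has centre (0, -1.5) and r² = 265/4 = 66.25.
Check P_2: distance² to centre = 58.25 ≤ 66.25, so it lies inside.
All remaining points lie in this disk, and no smaller disk contains both endpoints, so this is the minimum enclosing circle.
r = √(66.25) ≈ 8.139.

8.139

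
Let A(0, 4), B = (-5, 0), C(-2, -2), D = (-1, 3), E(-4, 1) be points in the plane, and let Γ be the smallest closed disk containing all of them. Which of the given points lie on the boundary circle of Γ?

The minimum enclosing circle of a finite set is fixed by two of the points (as a diameter) or three (as a circumcircle).
The minimum enclosing circle is determined by three boundary points: A, B, C.
Their circumcentre is (-43/22, 29/22) with r² = 2665/242.
The farthest remaining point E is at distance² 1037/242 ≤ 2665/242.
The points at distance exactly r from the centre are A, B, C — 3 points.

A, B, C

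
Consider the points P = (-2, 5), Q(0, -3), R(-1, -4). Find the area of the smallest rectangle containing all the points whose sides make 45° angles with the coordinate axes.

40

In coordinates u = x + y, v = x − y the rectangle is axis-aligned; the map (x,y)→(u,v) scales areas by 2.
u-values: 3, -3, -5; range = 3 − (-5) = 8.
v-values: -7, 3, 3; range = 3 − (-7) = 10.
Area = (8 × 10) / 2 = 40.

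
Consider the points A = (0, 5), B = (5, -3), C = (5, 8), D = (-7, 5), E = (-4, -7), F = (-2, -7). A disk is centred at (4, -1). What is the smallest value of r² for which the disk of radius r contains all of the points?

157

The required radius is the distance from (4, -1) to the farthest point.
Squared distances: 52, 5, 82, 157, 100, 72.
Maximum is 157, attained at D.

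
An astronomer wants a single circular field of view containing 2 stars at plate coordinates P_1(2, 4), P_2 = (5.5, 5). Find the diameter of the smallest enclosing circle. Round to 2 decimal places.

3.64

The smallest circle enclosing two points has them as diameter endpoints.
Centre = midpoint = (3.75, 4.5); r² = |P_1P_2|²/4 = 13.25/4 = 3.3125.
Diameter = 2r = 2√(3.3125) ≈ 3.64.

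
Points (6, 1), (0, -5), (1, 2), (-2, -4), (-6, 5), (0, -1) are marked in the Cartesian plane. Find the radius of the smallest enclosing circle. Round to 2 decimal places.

The minimum enclosing circle of a finite set is fixed by two of the points (as a diameter) or three (as a circumcircle).
The minimum enclosing circle is determined by three boundary points: (6, 1), (0, -5), (-6, 5).
Their circumcentre is (-0.5, 1.5) with r² = 42.5.
The farthest remaining point (-2, -4) is at distance² 32.5 ≤ 42.5.
r = √(42.5) ≈ 6.52.

6.52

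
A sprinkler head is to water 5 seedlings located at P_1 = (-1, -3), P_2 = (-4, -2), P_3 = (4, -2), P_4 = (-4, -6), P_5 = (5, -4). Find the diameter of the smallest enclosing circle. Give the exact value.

85/9

The minimum enclosing circle is determined by three boundary points: P_2, P_4, P_5.
Their circumcentre is (5/18, -4) with r² = 7225/324.
The farthest remaining point P_3 is at distance² 5785/324 ≤ 7225/324.
Diameter = 2r = 2√(7225/324) = 85/9.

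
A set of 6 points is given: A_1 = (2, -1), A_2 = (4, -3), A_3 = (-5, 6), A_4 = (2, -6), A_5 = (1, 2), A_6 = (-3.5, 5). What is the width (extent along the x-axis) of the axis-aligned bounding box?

max x = 4, min x = -5, so width = 9.

9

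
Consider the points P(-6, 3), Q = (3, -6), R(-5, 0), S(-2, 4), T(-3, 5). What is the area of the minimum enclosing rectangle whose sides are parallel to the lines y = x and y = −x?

63

In coordinates u = x + y, v = x − y the rectangle is axis-aligned; the map (x,y)→(u,v) scales areas by 2.
u-values: -3, -3, -5, 2, 2; range = 2 − (-5) = 7.
v-values: -9, 9, -5, -6, -8; range = 9 − (-9) = 18.
Area = (7 × 18) / 2 = 63.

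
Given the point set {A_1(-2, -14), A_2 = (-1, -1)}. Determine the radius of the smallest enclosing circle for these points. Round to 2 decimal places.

The smallest circle enclosing two points has them as diameter endpoints.
Centre = midpoint = (-1.5, -7.5); r² = |A_1A_2|²/4 = 170/4 = 42.5.
r = √(42.5) ≈ 6.52.

6.52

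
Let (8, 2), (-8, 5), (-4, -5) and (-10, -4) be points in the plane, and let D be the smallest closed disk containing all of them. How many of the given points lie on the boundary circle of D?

The minimum enclosing circle of a finite set is fixed by two of the points (as a diameter) or three (as a circumcircle).
The farthest pair is (8, 2)–(-10, -4) with squared distance 360. The circle on this segment as diameter has centre (-1, -1) and r² = 360/4 = 90.
Check (-8, 5): distance² to centre = 85 ≤ 90, so it lies inside.
All remaining points lie in this disk, and no smaller disk contains both endpoints, so this is the minimum enclosing circle.
The points at distance exactly r from the centre are (8, 2), (-10, -4) — 2 points.

2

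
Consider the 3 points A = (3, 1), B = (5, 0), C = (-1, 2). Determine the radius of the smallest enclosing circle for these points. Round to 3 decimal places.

3.162

Side lengths²: AB² = 5, AC² = 17, BC² = 40.
Since BC² = 40 ≥ 17 + 5 = 22, the angle opposite BC is not acute, so the smallest enclosing circle has BC as diameter.
Centre = midpoint of BC = (2, 1), r² = 40/4 = 10.
r = √10 ≈ 3.162.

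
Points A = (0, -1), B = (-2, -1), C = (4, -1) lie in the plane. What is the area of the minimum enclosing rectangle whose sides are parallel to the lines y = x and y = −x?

In coordinates u = x + y, v = x − y the rectangle is axis-aligned; the map (x,y)→(u,v) scales areas by 2.
u-values: -1, -3, 3; range = 3 − (-3) = 6.
v-values: 1, -1, 5; range = 5 − (-1) = 6.
Area = (6 × 6) / 2 = 18.

18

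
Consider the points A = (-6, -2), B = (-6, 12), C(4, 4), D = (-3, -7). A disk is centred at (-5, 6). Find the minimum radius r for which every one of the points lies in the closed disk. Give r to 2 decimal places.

The required radius is the distance from (-5, 6) to the farthest point.
Squared distances: 65, 37, 85, 173.
Maximum is 173, attained at D.
r = √173 ≈ 13.15.

13.15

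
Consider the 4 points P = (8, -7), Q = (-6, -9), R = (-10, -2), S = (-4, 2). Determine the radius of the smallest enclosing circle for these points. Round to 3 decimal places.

The minimum enclosing circle of a finite set is fixed by two of the points (as a diameter) or three (as a circumcircle).
The farthest pair is P–R with squared distance 349. The circle on this segment as diameter has centre (-1, -4.5) and r² = 349/4 = 87.25.
Check Q: distance² to centre = 45.25 ≤ 87.25, so it lies inside.
All remaining points lie in this disk, and no smaller disk contains both endpoints, so this is the minimum enclosing circle.
r = √(87.25) ≈ 9.341.

9.341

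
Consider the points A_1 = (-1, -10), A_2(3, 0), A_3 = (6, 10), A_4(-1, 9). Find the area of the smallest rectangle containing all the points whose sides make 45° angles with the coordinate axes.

In coordinates u = x + y, v = x − y the rectangle is axis-aligned; the map (x,y)→(u,v) scales areas by 2.
u-values: -11, 3, 16, 8; range = 16 − (-11) = 27.
v-values: 9, 3, -4, -10; range = 9 − (-10) = 19.
Area = (27 × 19) / 2 = 256.5.

256.5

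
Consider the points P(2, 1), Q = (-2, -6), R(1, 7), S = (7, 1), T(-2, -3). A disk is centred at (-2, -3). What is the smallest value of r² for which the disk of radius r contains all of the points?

The required radius is the distance from (-2, -3) to the farthest point.
Squared distances: 32, 9, 109, 97, 0.
Maximum is 109, attained at R.

109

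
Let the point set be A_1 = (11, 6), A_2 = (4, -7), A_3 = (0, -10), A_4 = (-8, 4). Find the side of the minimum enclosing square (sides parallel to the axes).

19

The bounding box has width 19 and height 16.
An axis-aligned square enclosing the set must have side ≥ max(width, height).
So the minimum side is max(19, 16) = 19.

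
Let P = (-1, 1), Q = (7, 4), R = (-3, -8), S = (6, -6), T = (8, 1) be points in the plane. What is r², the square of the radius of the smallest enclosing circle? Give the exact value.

61

The minimum enclosing circle of a finite set is fixed by two of the points (as a diameter) or three (as a circumcircle).
The farthest pair is Q–R with squared distance 244. The circle on this segment as diameter has centre (2, -2) and r² = 244/4 = 61.
Check P: distance² to centre = 18 ≤ 61, so it lies inside.
All remaining points lie in this disk, and no smaller disk contains both endpoints, so this is the minimum enclosing circle.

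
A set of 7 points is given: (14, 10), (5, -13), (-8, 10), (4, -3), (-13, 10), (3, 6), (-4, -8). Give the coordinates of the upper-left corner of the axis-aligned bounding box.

x-range [-13, 14], y-range [-13, 10].
The upper-left corner is (-13, 10).

(-13, 10)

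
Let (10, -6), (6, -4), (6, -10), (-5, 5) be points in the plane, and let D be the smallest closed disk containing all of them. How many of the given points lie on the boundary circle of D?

The minimum enclosing circle of a finite set is fixed by two of the points (as a diameter) or three (as a circumcircle).
The minimum enclosing circle is determined by three boundary points: (10, -6), (6, -10), (-5, 5).
Their circumcentre is (43/26, -43/26) with r² = 29929/338.
The farthest remaining point (6, -4) is at distance² 8245/338 ≤ 29929/338.
The points at distance exactly r from the centre are (10, -6), (6, -10), (-5, 5) — 3 points.

3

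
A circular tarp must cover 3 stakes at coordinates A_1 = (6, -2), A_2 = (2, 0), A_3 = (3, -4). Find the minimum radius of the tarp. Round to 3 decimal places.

Side lengths²: A_1A_2² = 20, A_1A_3² = 13, A_2A_3² = 17.
Since A_1A_2² = 20 < 17 + 13 = 30, the triangle is acute, so the smallest enclosing circle is the circumcircle.
Circumcentre = (51/14, -12/7), r² = 1105/196.
r = √(1105/196) ≈ 2.374.

2.374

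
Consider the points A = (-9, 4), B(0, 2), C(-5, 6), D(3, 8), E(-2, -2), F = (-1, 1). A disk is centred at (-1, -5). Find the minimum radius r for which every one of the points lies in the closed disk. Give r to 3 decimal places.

13.601

The required radius is the distance from (-1, -5) to the farthest point.
Squared distances: 145, 50, 137, 185, 10, 36.
Maximum is 185, attained at D.
r = √185 ≈ 13.601.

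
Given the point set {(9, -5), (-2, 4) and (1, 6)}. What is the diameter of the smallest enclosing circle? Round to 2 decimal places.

14.21

Call the three points A, B, C in the order given.
Side lengths²: AB² = 202, AC² = 185, BC² = 13.
Since AB² = 202 ≥ 185 + 13 = 198, the angle opposite AB is not acute, so the smallest enclosing circle has AB as diameter.
Centre = midpoint of AB = (3.5, -0.5), r² = 202/4 = 50.5.
Diameter = 2r = 2√(50.5) ≈ 14.21.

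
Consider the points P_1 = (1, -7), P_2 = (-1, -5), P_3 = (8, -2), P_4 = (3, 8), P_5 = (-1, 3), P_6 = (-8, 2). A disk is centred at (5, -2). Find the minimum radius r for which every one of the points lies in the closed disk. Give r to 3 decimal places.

13.601

The required radius is the distance from (5, -2) to the farthest point.
Squared distances: 41, 45, 9, 104, 61, 185.
Maximum is 185, attained at P_6.
r = √185 ≈ 13.601.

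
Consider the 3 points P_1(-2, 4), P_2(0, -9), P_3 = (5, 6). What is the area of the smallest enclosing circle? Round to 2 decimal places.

Side lengths²: P_1P_2² = 173, P_1P_3² = 53, P_2P_3² = 250.
Since P_2P_3² = 250 ≥ 173 + 53 = 226, the angle opposite P_2P_3 is not acute, so the smallest enclosing circle has P_2P_3 as diameter.
Centre = midpoint of P_2P_3 = (2.5, -1.5), r² = 250/4 = 62.5.
Area = π·r² = π·62.5 ≈ 196.35.

196.35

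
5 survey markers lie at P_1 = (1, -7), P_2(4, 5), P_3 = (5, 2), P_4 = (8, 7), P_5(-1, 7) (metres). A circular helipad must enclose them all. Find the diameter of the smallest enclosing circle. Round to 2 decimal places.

The minimum enclosing circle is determined by three boundary points: P_1, P_4, P_5.
Their circumcentre is (3.5, 0.5) with r² = 62.5.
The farthest remaining point P_2 is at distance² 20.5 ≤ 62.5.
Diameter = 2r = 2√(62.5) ≈ 15.81.

15.81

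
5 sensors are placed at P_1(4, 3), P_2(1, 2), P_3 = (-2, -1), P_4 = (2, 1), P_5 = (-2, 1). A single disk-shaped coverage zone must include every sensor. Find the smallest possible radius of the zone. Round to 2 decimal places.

3.61

The farthest pair is P_1–P_3 with squared distance 52. The circle on this segment as diameter has centre (1, 1) and r² = 52/4 = 13.
Check P_2: distance² to centre = 1 ≤ 13, so it lies inside.
All remaining points lie in this disk, and no smaller disk contains both endpoints, so this is the minimum enclosing circle.
r = √13 ≈ 3.61.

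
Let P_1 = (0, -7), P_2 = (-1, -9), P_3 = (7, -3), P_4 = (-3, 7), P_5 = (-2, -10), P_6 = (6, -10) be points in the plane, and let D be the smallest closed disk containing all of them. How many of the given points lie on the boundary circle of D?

A smallest enclosing disk is always determined by at most three of the input points on its boundary.
The farthest pair is P_4–P_6 with squared distance 370. The circle on this segment as diameter has centre (1.5, -1.5) and r² = 370/4 = 92.5.
Check P_1: distance² to centre = 32.5 ≤ 92.5, so it lies inside.
All remaining points lie in this disk, and no smaller disk contains both endpoints, so this is the minimum enclosing circle.
The points at distance exactly r from the centre are P_4, P_6 — 2 points.

2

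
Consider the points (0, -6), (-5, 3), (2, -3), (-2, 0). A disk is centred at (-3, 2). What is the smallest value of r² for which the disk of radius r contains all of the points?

The required radius is the distance from (-3, 2) to the farthest point.
Squared distances: 73, 5, 50, 5.
Maximum is 73, attained at (0, -6).

73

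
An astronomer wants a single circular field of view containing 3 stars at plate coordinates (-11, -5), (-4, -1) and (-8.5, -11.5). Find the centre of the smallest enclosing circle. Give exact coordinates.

Call the three points A, B, C in the order given.
Side lengths²: AB² = 65, AC² = 48.5, BC² = 130.5.
Since BC² = 130.5 ≥ 65 + 48.5 = 113.5, the angle opposite BC is not acute, so the smallest enclosing circle has BC as diameter.
Centre = midpoint of BC = (-6.25, -6.25), r² = 130.5/4 = 32.625.
Centre = (-6.25, -6.25).

(-6.25, -6.25)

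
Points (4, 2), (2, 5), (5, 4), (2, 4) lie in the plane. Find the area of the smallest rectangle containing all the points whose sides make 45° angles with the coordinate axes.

In coordinates u = x + y, v = x − y the rectangle is axis-aligned; the map (x,y)→(u,v) scales areas by 2.
u-values: 6, 7, 9, 6; range = 9 − 6 = 3.
v-values: 2, -3, 1, -2; range = 2 − (-3) = 5.
Area = (3 × 5) / 2 = 7.5.

7.5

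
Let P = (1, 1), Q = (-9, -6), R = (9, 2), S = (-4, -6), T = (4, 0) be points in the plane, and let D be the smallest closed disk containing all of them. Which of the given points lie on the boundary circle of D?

The minimum enclosing circle of a finite set is fixed by two of the points (as a diameter) or three (as a circumcircle).
The farthest pair is Q–R with squared distance 388. The circle on this segment as diameter has centre (0, -2) and r² = 388/4 = 97.
Check P: distance² to centre = 10 ≤ 97, so it lies inside.
All remaining points lie in this disk, and no smaller disk contains both endpoints, so this is the minimum enclosing circle.
The points at distance exactly r from the centre are Q, R — 2 points.

Q, R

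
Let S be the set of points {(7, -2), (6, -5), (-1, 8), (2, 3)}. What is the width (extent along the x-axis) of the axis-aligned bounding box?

8

max x = 7, min x = -1, so width = 8.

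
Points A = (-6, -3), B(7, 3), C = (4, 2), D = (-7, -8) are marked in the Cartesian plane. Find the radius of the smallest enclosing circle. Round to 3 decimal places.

8.902

By Welzl's lemma the MEC is supported by two points (diametrically opposite) or three points (on a circumcircle).
The farthest pair is B–D with squared distance 317. The circle on this segment as diameter has centre (0, -2.5) and r² = 317/4 = 79.25.
Check A: distance² to centre = 36.25 ≤ 79.25, so it lies inside.
All remaining points lie in this disk, and no smaller disk contains both endpoints, so this is the minimum enclosing circle.
r = √(79.25) ≈ 8.902.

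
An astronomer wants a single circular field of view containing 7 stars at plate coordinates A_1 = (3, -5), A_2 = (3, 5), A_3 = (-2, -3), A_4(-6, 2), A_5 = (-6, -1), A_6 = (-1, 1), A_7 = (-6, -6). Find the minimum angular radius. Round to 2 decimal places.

The minimum enclosing circle of a finite set is fixed by two of the points (as a diameter) or three (as a circumcircle).
The farthest pair is A_2–A_7 with squared distance 202. The circle on this segment as diameter has centre (-1.5, -0.5) and r² = 202/4 = 50.5.
Check A_1: distance² to centre = 40.5 ≤ 50.5, so it lies inside.
All remaining points lie in this disk, and no smaller disk contains both endpoints, so this is the minimum enclosing circle.
r = √(50.5) ≈ 7.11.

7.11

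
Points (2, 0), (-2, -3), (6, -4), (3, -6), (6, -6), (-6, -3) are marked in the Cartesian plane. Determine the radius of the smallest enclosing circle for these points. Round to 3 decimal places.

By Welzl's lemma the MEC is supported by two points (diametrically opposite) or three points (on a circumcircle).
The farthest pair is (6, -6)–(-6, -3) with squared distance 153. The circle on this segment as diameter has centre (0, -4.5) and r² = 153/4 = 38.25.
Check (2, 0): distance² to centre = 24.25 ≤ 38.25, so it lies inside.
All remaining points lie in this disk, and no smaller disk contains both endpoints, so this is the minimum enclosing circle.
r = √(38.25) ≈ 6.185.

6.185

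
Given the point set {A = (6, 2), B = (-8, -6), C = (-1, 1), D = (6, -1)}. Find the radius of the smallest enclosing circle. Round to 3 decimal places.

The farthest pair is A–B with squared distance 260. The circle on this segment as diameter has centre (-1, -2) and r² = 260/4 = 65.
Check C: distance² to centre = 9 ≤ 65, so it lies inside.
All remaining points lie in this disk, and no smaller disk contains both endpoints, so this is the minimum enclosing circle.
r = √65 ≈ 8.062.

8.062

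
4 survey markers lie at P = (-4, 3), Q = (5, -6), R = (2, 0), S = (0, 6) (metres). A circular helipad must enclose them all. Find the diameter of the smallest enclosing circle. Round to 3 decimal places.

The minimum enclosing circle of a finite set is fixed by two of the points (as a diameter) or three (as a circumcircle).
The minimum enclosing circle is determined by three boundary points: P, Q, S.
Their circumcentre is (23/14, -5/14) with r² = 4225/98.
The farthest remaining point R is at distance² 25/98 ≤ 4225/98.
Diameter = 2r = 2√(4225/98) ≈ 13.132.

13.132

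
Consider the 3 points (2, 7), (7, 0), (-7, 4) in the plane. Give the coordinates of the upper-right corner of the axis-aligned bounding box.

(7, 7)

x-range [-7, 7], y-range [0, 7].
The upper-right corner is (7, 7).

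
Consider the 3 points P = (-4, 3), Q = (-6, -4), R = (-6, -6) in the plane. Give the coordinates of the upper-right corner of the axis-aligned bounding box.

x-range [-6, -4], y-range [-6, 3].
The upper-right corner is (-4, 3).

(-4, 3)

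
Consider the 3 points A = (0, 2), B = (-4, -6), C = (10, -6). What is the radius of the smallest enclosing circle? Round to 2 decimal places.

7.16

Side lengths²: AB² = 80, AC² = 164, BC² = 196.
Since BC² = 196 < 164 + 80 = 244, the triangle is acute, so the smallest enclosing circle is the circumcircle.
Circumcentre = (3, -4.5), r² = 51.25.
r = √(51.25) ≈ 7.16.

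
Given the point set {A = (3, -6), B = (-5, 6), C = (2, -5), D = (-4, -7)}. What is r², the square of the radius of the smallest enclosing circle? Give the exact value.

27625/529

The minimum enclosing circle of a finite set is fixed by two of the points (as a diameter) or three (as a circumcircle).
The minimum enclosing circle is determined by three boundary points: A, B, D.
Their circumcentre is (-32/23, -6/23) with r² = 27625/529.
The farthest remaining point C is at distance² 17965/529 ≤ 27625/529.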